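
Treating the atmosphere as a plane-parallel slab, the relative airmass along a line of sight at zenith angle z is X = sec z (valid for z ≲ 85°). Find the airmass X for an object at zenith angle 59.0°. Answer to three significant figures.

1.94

X = sec z = 1/cos 59.0° = 1/0.5150 = 1.9416.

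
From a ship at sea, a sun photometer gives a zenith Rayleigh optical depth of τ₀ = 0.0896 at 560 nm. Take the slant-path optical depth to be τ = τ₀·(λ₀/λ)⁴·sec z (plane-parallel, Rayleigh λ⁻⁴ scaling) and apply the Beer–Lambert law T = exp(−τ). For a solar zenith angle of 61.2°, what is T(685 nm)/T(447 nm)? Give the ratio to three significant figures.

1.46

Airmass: sec 61.2° = 2.0757.
τ(685 nm) = 0.0896 × (560/685)⁴ × 2.0757 = 0.0896 × 0.4467 × 2.0757 = 0.0831.
τ(447 nm) = 0.0896 × (560/447)⁴ × 2.0757 = 0.0896 × 2.4633 × 2.0757 = 0.4581.
T(685)/T(447) = exp(τ_B − τ_A) = exp(0.3751) = 1.4551.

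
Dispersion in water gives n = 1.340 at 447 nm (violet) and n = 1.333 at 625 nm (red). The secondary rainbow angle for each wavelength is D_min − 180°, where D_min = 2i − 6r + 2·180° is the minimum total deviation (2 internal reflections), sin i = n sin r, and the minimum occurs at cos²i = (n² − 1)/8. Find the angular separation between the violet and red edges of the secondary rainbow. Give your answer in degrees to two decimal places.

At 447 nm (n = 1.340): cos²i = 0.09945 → i = 71.618°, r = 45.088°, D_min = 232.709°, rainbow angle = 52.709°.
At 625 nm (n = 1.333): cos²i = 0.09711 → i = 71.843°, r = 45.466°, D_min = 230.891°, rainbow angle = 50.891°.
Angular width = |52.709° − 50.891°| = 1.818°.

1.82°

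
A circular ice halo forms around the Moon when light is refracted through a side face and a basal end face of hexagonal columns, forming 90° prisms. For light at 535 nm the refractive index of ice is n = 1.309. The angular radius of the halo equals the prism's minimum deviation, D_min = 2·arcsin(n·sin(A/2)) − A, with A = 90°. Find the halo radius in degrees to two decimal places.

n·sin(A/2) = 1.309 × sin 45° = 1.309 × 0.7071 = 0.9256.
D_min = 2·arcsin(0.9256) − 90° = 2 × 67.759° − 90° = 45.519°.

45.52°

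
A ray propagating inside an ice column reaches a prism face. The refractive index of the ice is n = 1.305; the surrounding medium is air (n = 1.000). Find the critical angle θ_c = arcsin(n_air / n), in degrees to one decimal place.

sin θ_c = n_air / n = 1.000 / 1.305 = 0.7663.
θ_c = arcsin(0.7663) = 50.02°.

50.0°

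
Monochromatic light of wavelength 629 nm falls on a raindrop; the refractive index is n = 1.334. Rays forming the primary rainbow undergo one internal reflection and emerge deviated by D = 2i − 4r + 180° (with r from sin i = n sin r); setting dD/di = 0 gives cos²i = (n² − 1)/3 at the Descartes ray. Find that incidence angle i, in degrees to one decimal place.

59.4°

cos²i = (1.334² − 1)/3 = (1.77956 − 1)/3 = 0.25985.
cos i = 0.50976, so i = 59.352°.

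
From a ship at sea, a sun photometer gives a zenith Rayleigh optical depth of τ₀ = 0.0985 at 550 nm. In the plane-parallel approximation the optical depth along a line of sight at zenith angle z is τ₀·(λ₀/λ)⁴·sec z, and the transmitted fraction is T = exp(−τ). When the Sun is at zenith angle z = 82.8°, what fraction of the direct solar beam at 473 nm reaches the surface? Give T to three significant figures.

sec 82.8° = 7.9787.
τ = 0.0985 × (550/473)⁴ × 7.9787 = 0.0985 × 1.8281 × 7.9787 = 1.4367.
T = exp(−1.4367) = 0.2377.

0.238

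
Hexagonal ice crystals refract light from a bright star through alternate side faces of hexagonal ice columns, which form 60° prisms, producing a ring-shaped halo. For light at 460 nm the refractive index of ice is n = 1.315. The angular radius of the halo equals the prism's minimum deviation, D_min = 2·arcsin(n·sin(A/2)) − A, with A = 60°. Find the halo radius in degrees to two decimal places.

22.22°

n·sin(A/2) = 1.315 × sin 30° = 1.315 × 0.5000 = 0.6575.
D_min = 2·arcsin(0.6575) − 60° = 2 × 41.109° − 60° = 22.219°.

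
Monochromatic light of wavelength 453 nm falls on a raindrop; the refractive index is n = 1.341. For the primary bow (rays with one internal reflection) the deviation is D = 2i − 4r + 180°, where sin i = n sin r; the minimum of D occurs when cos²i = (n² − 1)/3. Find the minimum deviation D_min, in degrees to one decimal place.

139.1°

cos²i = (1.79828 − 1)/3 = 0.26609; i = arccos(0.51584) = 58.946°.
sin r = sin 58.946°/1.341 = 0.63884; r = 39.705°.
D_min = 2·58.946° − 4·39.705° + 180° = 139.071°.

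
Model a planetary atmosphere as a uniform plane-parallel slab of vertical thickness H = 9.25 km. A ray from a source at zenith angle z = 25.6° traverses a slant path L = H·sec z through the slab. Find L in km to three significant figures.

sec z = 1/cos 25.6° = 1.1089.
L = 9.25 × 1.1089 = 10.257 km.

10.3 km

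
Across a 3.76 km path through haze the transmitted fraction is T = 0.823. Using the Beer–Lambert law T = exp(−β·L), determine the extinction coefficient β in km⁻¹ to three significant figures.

0.0518 km⁻¹

Beer–Lambert: T = exp(−βL) ⇒ β = −ln(T)/L = −ln(0.823)/3.76 = 0.1948/3.76 = 0.05181 km⁻¹.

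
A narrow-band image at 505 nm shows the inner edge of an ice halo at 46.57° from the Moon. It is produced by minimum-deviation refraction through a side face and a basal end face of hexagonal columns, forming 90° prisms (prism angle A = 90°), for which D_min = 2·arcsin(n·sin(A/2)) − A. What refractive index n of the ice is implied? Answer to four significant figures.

Rearranging: n = sin((D_min + A)/2) / sin(A/2).
(D_min + A)/2 = (46.57° + 90°)/2 = 68.285°.
n = sin 68.285° / sin 45° = 0.9290 / 0.7071 = 1.3139.

1.314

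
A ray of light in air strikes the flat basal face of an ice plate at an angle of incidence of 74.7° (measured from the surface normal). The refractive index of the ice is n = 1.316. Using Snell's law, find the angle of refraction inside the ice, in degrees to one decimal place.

Snell: sin θ_r = sin θ_i / n = sin 74.7° / 1.316 = 0.9646 / 1.316 = 0.7329.
θ_r = arcsin(0.7329) = 47.13°.

47.1°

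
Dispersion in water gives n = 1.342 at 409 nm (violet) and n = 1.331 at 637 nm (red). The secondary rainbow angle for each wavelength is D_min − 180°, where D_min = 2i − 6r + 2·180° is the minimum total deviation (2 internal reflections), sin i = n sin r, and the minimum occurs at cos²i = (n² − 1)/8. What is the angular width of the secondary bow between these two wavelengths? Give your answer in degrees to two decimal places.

At 409 nm (n = 1.342): cos²i = 0.10012 → i = 71.554°, r = 44.981°, D_min = 233.222°, rainbow angle = 53.222°.
At 637 nm (n = 1.331): cos²i = 0.09645 → i = 71.907°, r = 45.575°, D_min = 230.365°, rainbow angle = 50.365°.
Angular width = |53.222° − 50.365°| = 2.857°.

2.86°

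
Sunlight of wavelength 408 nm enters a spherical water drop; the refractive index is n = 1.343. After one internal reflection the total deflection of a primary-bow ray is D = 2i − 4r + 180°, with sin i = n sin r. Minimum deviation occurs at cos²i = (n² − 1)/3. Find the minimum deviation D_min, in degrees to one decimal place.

cos²i = (1.80365 − 1)/3 = 0.26788; i = arccos(0.51757) = 58.830°.
sin r = sin 58.830°/1.343 = 0.63711; r = 39.577°.
D_min = 2·58.830° − 4·39.577° + 180° = 139.354°.

139.4°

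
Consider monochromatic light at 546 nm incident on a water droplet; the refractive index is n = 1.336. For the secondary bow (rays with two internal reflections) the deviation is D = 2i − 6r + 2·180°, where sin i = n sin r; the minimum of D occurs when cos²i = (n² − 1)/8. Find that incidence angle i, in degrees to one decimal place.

cos²i = (1.336² − 1)/8 = (1.78490 − 1)/8 = 0.09811.
cos i = 0.31323, so i = 71.746°.

71.7°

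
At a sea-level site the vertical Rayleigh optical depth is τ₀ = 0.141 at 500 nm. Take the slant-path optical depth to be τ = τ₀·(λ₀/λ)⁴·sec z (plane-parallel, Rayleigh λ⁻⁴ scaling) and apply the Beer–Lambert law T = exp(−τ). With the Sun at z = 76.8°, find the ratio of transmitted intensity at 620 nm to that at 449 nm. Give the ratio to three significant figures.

Airmass: sec 76.8° = 4.3792.
τ(620 nm) = 0.141 × (500/620)⁴ × 4.3792 = 0.141 × 0.4230 × 4.3792 = 0.2612.
τ(449 nm) = 0.141 × (500/449)⁴ × 4.3792 = 0.141 × 1.5378 × 4.3792 = 0.9495.
T(620)/T(449) = exp(τ_B − τ_A) = exp(0.6884) = 1.9905.

1.99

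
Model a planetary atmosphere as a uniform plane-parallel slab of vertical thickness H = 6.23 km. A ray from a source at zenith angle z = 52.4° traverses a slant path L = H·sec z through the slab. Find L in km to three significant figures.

sec z = 1/cos 52.4° = 1.6390.
L = 6.23 × 1.6390 = 10.211 km.

10.2 km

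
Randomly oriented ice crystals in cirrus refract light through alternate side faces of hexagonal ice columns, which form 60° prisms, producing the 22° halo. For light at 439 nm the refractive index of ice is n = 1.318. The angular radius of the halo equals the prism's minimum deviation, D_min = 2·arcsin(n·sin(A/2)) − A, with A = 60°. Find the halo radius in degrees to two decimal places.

n·sin(A/2) = 1.318 × sin 30° = 1.318 × 0.5000 = 0.6590.
D_min = 2·arcsin(0.6590) − 60° = 2 × 41.224° − 60° = 22.447°.

22.45°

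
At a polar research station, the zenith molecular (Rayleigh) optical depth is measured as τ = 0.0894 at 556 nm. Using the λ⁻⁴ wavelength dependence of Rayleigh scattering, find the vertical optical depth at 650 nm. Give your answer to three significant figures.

0.0479

τ(650 nm) = τ(556 nm) × (556/650)⁴ = 0.0894 × (0.8554)⁴ = 0.0894 × 0.5354 = 0.0479.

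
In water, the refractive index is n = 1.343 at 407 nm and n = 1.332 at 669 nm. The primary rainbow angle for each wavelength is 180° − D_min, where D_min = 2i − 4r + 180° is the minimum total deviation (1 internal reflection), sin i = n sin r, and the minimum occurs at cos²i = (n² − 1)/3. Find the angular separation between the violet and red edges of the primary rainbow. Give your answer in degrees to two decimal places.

At 407 nm (n = 1.343): cos²i = 0.26788 → i = 58.830°, r = 39.577°, D_min = 139.354°, rainbow angle = 40.646°.
At 669 nm (n = 1.332): cos²i = 0.25807 → i = 59.469°, r = 40.290°, D_min = 137.776°, rainbow angle = 42.224°.
Angular width = |40.646° − 42.224°| = 1.578°.

1.58°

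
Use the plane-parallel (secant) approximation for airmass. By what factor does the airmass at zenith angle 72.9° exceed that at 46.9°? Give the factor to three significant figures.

X(72.9°)/X(46.9°) = sec 72.9° / sec 46.9° = cos 46.9° / cos 72.9° = 0.6833/0.2940 = 2.3237.

2.32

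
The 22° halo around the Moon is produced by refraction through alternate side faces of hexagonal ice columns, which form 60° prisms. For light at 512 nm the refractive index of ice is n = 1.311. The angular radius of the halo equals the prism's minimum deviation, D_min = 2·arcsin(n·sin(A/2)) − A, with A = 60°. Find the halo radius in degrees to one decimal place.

21.9°

n·sin(A/2) = 1.311 × sin 30° = 1.311 × 0.5000 = 0.6555.
D_min = 2·arcsin(0.6555) − 60° = 2 × 40.958° − 60° = 21.915°.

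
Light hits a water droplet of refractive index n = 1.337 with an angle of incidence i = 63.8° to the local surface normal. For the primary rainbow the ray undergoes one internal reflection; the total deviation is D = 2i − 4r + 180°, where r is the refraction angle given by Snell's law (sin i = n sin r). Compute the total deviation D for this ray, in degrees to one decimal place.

139.0°

sin r = sin 63.8° / 1.337 = 0.8973/1.337 = 0.6711; r = 42.15°.
D = 2·63.8° − 4·42.15° + 180° = 127.60° − 168.61° + 180° = 138.99°.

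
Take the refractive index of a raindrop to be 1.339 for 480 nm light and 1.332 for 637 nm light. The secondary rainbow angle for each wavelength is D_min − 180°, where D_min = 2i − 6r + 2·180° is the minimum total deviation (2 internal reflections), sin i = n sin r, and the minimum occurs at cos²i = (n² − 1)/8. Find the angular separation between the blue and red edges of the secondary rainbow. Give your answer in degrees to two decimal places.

At 480 nm (n = 1.339): cos²i = 0.09912 → i = 71.650°, r = 45.141°, D_min = 232.451°, rainbow angle = 52.451°.
At 637 nm (n = 1.332): cos²i = 0.09678 → i = 71.875°, r = 45.520°, D_min = 230.628°, rainbow angle = 50.628°.
Angular width = |52.451° − 50.628°| = 1.823°.

1.82°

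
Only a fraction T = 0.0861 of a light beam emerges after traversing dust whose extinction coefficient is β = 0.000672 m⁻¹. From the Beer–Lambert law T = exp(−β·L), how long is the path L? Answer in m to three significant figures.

Beer–Lambert: T = exp(−βL) ⇒ L = −ln(T)/β = −ln(0.0861)/0.000672 = 2.4522/0.000672 = 3649 m.

3650 m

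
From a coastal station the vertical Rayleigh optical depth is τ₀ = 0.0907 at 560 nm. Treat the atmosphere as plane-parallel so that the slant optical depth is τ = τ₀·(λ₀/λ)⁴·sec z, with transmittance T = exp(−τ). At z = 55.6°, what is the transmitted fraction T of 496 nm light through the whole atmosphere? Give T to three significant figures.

0.770

sec 55.6° = 1.7700.
τ = 0.0907 × (560/496)⁴ × 1.7700 = 0.0907 × 1.6249 × 1.7700 = 0.2609.
T = exp(−0.2609) = 0.7704.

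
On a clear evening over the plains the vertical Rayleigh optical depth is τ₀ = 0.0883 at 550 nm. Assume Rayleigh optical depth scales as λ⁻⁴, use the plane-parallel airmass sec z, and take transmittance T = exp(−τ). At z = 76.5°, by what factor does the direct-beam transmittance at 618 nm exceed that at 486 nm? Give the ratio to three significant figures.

Airmass: sec 76.5° = 4.2837.
τ(618 nm) = 0.0883 × (550/618)⁴ × 4.2837 = 0.0883 × 0.6273 × 4.2837 = 0.2373.
τ(486 nm) = 0.0883 × (550/486)⁴ × 4.2837 = 0.0883 × 1.6402 × 4.2837 = 0.6204.
T(618)/T(486) = exp(τ_B − τ_A) = exp(0.3831) = 1.4669.

1.47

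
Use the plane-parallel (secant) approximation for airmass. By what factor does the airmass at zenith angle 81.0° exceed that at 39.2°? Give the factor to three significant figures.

4.95

X(81.0°)/X(39.2°) = sec 81.0° / sec 39.2° = cos 39.2° / cos 81.0° = 0.7749/0.1564 = 4.9538.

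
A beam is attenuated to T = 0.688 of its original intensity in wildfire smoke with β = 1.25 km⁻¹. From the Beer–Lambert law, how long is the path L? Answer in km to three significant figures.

Beer–Lambert: T = exp(−βL) ⇒ L = −ln(T)/β = −ln(0.688)/1.25 = 0.3740/1.25 = 0.2992 km.

0.299 km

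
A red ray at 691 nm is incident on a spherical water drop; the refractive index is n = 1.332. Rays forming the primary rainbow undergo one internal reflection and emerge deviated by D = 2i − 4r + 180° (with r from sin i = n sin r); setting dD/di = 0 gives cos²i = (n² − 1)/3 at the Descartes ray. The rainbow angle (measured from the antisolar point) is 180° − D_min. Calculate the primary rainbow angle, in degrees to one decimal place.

42.2°

cos²i = (1.77422 − 1)/3 = 0.25807; i = arccos(0.50801) = 59.469°.
sin r = sin 59.469°/1.332 = 0.64666; r = 40.290°.
D_min = 2·59.469° − 4·40.290° + 180° = 137.776°.
Rainbow angle = 180° − D_min = 42.224°.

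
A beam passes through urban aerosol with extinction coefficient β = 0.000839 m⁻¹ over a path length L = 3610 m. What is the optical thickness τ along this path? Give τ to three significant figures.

3.03

τ = β·L = 0.000839 × 3610 = 3.0288.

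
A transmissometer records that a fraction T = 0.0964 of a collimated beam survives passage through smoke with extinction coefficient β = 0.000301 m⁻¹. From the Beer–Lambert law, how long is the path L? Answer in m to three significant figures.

7770 m

Beer–Lambert: T = exp(−βL) ⇒ L = −ln(T)/β = −ln(0.0964)/0.000301 = 2.3392/0.000301 = 7772 m.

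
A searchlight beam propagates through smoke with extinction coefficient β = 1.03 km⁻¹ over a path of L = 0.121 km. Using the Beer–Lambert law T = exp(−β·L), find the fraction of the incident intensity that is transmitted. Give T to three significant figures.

τ = β·L = 1.03 × 0.121 = 0.1246.
T = exp(−0.1246) = 0.8828.

0.883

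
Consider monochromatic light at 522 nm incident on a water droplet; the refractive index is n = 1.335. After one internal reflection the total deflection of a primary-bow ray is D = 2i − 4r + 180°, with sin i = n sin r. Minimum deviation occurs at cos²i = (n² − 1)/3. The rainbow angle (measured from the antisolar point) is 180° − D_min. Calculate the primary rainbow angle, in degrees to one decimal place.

41.8°

cos²i = (1.78222 − 1)/3 = 0.26074; i = arccos(0.51063) = 59.294°.
sin r = sin 59.294°/1.335 = 0.64405; r = 40.094°.
D_min = 2·59.294° − 4·40.094° + 180° = 138.212°.
Rainbow angle = 180° − D_min = 41.788°.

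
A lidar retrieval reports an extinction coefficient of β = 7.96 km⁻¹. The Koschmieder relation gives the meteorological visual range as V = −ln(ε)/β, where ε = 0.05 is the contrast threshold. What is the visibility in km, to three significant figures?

V = −ln(0.05) / 7.96 = 2.996 / 7.96 = 0.3763 km.

0.376 km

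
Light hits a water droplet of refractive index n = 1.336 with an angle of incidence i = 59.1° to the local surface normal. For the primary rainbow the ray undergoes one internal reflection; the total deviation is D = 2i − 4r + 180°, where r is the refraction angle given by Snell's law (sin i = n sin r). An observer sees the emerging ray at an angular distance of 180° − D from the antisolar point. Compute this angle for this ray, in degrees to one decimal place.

41.6°

sin r = sin 59.1° / 1.336 = 0.8581/1.336 = 0.6423; r = 39.96°.
D = 2·59.1° − 4·39.96° + 180° = 118.20° − 159.84° + 180° = 138.36°.
Angle from antisolar point = 180° − D = 41.64°.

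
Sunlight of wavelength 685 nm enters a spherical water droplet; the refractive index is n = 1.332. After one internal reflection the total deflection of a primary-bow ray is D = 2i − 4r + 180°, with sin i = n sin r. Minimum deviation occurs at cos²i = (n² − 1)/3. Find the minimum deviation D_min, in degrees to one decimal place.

cos²i = (1.77422 − 1)/3 = 0.25807; i = arccos(0.50801) = 59.469°.
sin r = sin 59.469°/1.332 = 0.64666; r = 40.290°.
D_min = 2·59.469° − 4·40.290° + 180° = 137.776°.

137.8°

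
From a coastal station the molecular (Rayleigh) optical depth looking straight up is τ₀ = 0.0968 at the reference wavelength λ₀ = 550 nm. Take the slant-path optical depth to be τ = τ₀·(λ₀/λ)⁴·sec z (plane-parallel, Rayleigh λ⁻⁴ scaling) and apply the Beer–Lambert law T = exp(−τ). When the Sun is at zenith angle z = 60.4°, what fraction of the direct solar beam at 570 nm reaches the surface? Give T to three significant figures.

sec 60.4° = 2.0245.
τ = 0.0968 × (550/570)⁴ × 2.0245 = 0.0968 × 0.8669 × 2.0245 = 0.1699.
T = exp(−0.1699) = 0.8438.

0.844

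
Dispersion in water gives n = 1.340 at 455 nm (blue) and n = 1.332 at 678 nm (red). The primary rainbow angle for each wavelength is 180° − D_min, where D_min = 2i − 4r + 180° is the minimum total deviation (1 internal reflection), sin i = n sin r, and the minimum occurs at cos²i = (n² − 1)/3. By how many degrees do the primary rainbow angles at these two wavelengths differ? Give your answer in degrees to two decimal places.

1.15°

At 455 nm (n = 1.340): cos²i = 0.26520 → i = 59.004°, r = 39.770°, D_min = 138.929°, rainbow angle = 41.071°.
At 678 nm (n = 1.332): cos²i = 0.25807 → i = 59.469°, r = 40.290°, D_min = 137.776°, rainbow angle = 42.224°.
Angular width = |41.071° − 42.224°| = 1.153°.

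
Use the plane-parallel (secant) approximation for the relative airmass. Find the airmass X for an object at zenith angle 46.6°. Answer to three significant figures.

X = sec z = 1/cos 46.6° = 1/0.6871 = 1.4554.

1.46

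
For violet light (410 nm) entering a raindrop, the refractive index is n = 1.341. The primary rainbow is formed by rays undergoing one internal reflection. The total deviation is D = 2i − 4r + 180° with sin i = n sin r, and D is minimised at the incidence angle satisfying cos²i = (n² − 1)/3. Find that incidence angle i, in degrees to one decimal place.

58.9°

cos²i = (1.341² − 1)/3 = (1.79828 − 1)/3 = 0.26609.
cos i = 0.51584, so i = 58.946°.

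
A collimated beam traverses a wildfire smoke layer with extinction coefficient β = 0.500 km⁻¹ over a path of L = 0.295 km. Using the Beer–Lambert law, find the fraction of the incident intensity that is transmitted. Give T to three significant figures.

0.863

τ = β·L = 0.500 × 0.295 = 0.1475.
T = exp(−0.1475) = 0.8629.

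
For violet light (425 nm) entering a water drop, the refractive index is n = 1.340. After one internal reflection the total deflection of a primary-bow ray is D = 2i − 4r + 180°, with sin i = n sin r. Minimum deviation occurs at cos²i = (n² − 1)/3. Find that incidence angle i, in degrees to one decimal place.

cos²i = (1.340² − 1)/3 = (1.79560 − 1)/3 = 0.26520.
cos i = 0.51498, so i = 59.004°.

59.0°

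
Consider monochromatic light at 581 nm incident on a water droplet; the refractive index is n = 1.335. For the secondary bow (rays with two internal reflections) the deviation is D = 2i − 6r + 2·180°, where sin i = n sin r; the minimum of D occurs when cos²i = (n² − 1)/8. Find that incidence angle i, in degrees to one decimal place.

71.8°

cos²i = (1.335² − 1)/8 = (1.78222 − 1)/8 = 0.09778.
cos i = 0.31269, so i = 71.778°.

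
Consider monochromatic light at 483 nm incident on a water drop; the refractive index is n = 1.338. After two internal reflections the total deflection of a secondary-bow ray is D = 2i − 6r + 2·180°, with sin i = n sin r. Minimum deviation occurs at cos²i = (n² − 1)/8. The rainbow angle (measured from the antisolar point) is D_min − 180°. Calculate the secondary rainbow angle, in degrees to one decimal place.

52.2°

cos²i = (1.79024 − 1)/8 = 0.09878; i = arccos(0.31429) = 71.682°.
sin r = sin 71.682°/1.338 = 0.70951; r = 45.195°.
D_min = 2·71.682° − 6·45.195° + 360° = 232.193°.
Rainbow angle = D_min − 180° = 52.193°.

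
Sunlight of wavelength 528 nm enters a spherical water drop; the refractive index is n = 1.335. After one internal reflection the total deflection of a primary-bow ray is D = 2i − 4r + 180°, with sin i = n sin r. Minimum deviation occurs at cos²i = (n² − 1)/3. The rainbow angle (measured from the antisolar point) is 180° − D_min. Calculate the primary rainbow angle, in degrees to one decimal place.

41.8°

cos²i = (1.78222 − 1)/3 = 0.26074; i = arccos(0.51063) = 59.294°.
sin r = sin 59.294°/1.335 = 0.64405; r = 40.094°.
D_min = 2·59.294° − 4·40.094° + 180° = 138.212°.
Rainbow angle = 180° − D_min = 41.788°.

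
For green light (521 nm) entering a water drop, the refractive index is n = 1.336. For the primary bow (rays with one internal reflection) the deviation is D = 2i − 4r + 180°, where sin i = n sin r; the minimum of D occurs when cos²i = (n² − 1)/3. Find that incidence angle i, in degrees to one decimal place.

59.2°

cos²i = (1.336² − 1)/3 = (1.78490 − 1)/3 = 0.26163.
cos i = 0.51150, so i = 59.236°.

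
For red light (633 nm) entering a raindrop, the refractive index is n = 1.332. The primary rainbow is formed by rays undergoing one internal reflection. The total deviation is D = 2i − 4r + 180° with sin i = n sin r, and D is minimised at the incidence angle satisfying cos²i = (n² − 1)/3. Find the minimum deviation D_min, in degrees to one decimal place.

137.8°

cos²i = (1.77422 − 1)/3 = 0.25807; i = arccos(0.50801) = 59.469°.
sin r = sin 59.469°/1.332 = 0.64666; r = 40.290°.
D_min = 2·59.469° − 4·40.290° + 180° = 137.776°.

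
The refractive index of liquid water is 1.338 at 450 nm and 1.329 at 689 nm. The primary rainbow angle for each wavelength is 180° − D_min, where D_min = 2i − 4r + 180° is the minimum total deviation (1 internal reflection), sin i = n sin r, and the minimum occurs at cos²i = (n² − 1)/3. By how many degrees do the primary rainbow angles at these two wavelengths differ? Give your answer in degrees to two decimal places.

At 450 nm (n = 1.338): cos²i = 0.26341 → i = 59.120°, r = 39.899°, D_min = 138.643°, rainbow angle = 41.357°.
At 689 nm (n = 1.329): cos²i = 0.25541 → i = 59.643°, r = 40.487°, D_min = 137.337°, rainbow angle = 42.663°.
Angular width = |41.357° − 42.663°| = 1.307°.

1.31°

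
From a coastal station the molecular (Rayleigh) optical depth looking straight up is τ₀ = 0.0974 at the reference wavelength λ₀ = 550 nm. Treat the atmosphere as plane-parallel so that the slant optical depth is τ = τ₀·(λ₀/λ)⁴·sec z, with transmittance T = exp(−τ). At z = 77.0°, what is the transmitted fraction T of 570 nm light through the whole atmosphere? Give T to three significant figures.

sec 77.0° = 4.4454.
τ = 0.0974 × (550/570)⁴ × 4.4454 = 0.0974 × 0.8669 × 4.4454 = 0.3753.
T = exp(−0.3753) = 0.6871.

0.687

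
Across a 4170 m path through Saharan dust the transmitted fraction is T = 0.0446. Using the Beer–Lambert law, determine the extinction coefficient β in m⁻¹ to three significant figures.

0.000746 m⁻¹

Beer–Lambert: T = exp(−βL) ⇒ β = −ln(T)/L = −ln(0.0446)/4170 = 3.1100/4170 = 0.0007458 m⁻¹.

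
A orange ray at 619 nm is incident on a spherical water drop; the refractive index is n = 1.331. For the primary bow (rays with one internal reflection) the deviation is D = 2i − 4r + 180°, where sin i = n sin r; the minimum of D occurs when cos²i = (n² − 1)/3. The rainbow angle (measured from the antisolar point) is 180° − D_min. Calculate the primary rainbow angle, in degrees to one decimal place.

cos²i = (1.77156 − 1)/3 = 0.25719; i = arccos(0.50714) = 59.527°.
sin r = sin 59.527°/1.331 = 0.64753; r = 40.356°.
D_min = 2·59.527° − 4·40.356° + 180° = 137.630°.
Rainbow angle = 180° − D_min = 42.370°.

42.4°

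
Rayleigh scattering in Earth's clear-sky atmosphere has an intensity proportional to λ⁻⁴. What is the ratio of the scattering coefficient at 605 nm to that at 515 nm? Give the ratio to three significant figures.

0.525

Rayleigh scattering ∝ λ⁻⁴, so the ratio of coefficients is the inverse fourth power of the wavelength ratio.
σ(605)/σ(515) = (515/605)⁴ = (0.8512)⁴ = 0.5251.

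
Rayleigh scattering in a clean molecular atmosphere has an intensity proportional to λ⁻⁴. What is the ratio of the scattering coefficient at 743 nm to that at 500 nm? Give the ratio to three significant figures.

0.205

Rayleigh scattering ∝ λ⁻⁴, so the ratio of coefficients is the inverse fourth power of the wavelength ratio.
σ(743)/σ(500) = (500/743)⁴ = (0.6729)⁴ = 0.2051.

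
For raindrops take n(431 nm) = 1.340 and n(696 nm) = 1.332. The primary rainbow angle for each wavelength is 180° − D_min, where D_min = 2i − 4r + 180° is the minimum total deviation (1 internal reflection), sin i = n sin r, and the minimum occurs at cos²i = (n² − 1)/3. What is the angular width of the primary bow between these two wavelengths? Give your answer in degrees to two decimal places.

1.15°

At 431 nm (n = 1.340): cos²i = 0.26520 → i = 59.004°, r = 39.770°, D_min = 138.929°, rainbow angle = 41.071°.
At 696 nm (n = 1.332): cos²i = 0.25807 → i = 59.469°, r = 40.290°, D_min = 137.776°, rainbow angle = 42.224°.
Angular width = |41.071° − 42.224°| = 1.153°.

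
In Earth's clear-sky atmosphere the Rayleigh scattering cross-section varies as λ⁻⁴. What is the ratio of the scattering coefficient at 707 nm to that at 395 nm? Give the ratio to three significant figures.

Rayleigh scattering ∝ λ⁻⁴, so the ratio of coefficients is the inverse fourth power of the wavelength ratio.
σ(707)/σ(395) = (395/707)⁴ = (0.5587)⁴ = 0.09743.

0.0974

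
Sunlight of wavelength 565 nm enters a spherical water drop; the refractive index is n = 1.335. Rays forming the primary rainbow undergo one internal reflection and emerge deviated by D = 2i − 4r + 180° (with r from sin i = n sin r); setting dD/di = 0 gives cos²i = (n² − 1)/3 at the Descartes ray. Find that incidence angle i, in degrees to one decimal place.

cos²i = (1.335² − 1)/3 = (1.78222 − 1)/3 = 0.26074.
cos i = 0.51063, so i = 59.294°.

59.3°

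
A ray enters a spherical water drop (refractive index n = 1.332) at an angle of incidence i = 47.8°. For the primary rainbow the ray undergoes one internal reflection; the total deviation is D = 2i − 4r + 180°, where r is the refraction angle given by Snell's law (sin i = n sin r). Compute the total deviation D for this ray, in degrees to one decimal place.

sin r = sin 47.8° / 1.332 = 0.7408/1.332 = 0.5562; r = 33.79°.
D = 2·47.8° − 4·33.79° + 180° = 95.60° − 135.16° + 180° = 140.44°.

140.4°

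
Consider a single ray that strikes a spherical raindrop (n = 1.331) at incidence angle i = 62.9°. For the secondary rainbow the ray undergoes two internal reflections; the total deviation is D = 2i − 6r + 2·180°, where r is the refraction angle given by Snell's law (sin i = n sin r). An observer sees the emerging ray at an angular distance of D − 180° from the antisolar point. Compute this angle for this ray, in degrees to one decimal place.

53.9°

sin r = sin 62.9° / 1.331 = 0.8902/1.331 = 0.6688; r = 41.98°.
D = 2·62.9° − 6·41.98° + 2·180° = 125.80° − 251.86° + 360° = 233.94°.
Angle from antisolar point = D − 180° = 53.94°.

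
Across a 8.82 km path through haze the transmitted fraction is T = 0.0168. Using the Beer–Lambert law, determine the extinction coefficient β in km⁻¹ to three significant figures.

Beer–Lambert: T = exp(−βL) ⇒ β = −ln(T)/L = −ln(0.0168)/8.82 = 4.0864/8.82 = 0.4633 km⁻¹.

0.463 km⁻¹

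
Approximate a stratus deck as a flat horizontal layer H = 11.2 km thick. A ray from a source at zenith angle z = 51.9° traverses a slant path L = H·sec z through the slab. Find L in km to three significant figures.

sec z = 1/cos 51.9° = 1.6207.
L = 11.2 × 1.6207 = 18.151 km.

18.2 km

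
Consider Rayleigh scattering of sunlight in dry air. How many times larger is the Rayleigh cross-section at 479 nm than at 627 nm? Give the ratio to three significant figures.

2.94

Rayleigh scattering ∝ λ⁻⁴, so the ratio of coefficients is the inverse fourth power of the wavelength ratio.
σ(479)/σ(627) = (627/479)⁴ = (1.3090)⁴ = 2.936.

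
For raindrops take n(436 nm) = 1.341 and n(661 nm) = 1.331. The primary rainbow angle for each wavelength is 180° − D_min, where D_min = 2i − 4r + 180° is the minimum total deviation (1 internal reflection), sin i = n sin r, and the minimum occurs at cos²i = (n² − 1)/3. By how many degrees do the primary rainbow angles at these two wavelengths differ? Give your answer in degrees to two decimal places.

1.44°

At 436 nm (n = 1.341): cos²i = 0.26609 → i = 58.946°, r = 39.705°, D_min = 139.071°, rainbow angle = 40.929°.
At 661 nm (n = 1.331): cos²i = 0.25719 → i = 59.527°, r = 40.356°, D_min = 137.630°, rainbow angle = 42.370°.
Angular width = |40.929° − 42.370°| = 1.441°.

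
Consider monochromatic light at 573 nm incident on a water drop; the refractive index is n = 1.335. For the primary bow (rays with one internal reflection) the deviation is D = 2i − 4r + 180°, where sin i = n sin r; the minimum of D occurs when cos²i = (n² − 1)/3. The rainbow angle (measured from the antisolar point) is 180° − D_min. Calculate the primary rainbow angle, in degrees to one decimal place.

cos²i = (1.78222 − 1)/3 = 0.26074; i = arccos(0.51063) = 59.294°.
sin r = sin 59.294°/1.335 = 0.64405; r = 40.094°.
D_min = 2·59.294° − 4·40.094° + 180° = 138.212°.
Rainbow angle = 180° − D_min = 41.788°.

41.8°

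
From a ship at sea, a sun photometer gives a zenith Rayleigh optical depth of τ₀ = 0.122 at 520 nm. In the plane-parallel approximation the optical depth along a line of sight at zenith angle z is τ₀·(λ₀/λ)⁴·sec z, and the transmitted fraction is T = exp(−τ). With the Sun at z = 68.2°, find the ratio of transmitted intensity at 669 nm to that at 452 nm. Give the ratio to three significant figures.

1.58

Airmass: sec 68.2° = 2.6927.
τ(669 nm) = 0.122 × (520/669)⁴ × 2.6927 = 0.122 × 0.3650 × 2.6927 = 0.1199.
τ(452 nm) = 0.122 × (520/452)⁴ × 2.6927 = 0.122 × 1.7517 × 2.6927 = 0.5755.
T(669)/T(452) = exp(τ_B − τ_A) = exp(0.4555) = 1.5770.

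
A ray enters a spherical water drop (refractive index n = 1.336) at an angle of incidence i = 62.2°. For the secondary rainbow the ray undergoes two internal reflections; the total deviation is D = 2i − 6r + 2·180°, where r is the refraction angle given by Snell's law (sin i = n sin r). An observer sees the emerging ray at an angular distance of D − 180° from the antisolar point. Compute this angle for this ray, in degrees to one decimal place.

sin r = sin 62.2° / 1.336 = 0.8846/1.336 = 0.6621; r = 41.46°.
D = 2·62.2° − 6·41.46° + 2·180° = 124.40° − 248.77° + 360° = 235.63°.
Angle from antisolar point = D − 180° = 55.63°.

55.6°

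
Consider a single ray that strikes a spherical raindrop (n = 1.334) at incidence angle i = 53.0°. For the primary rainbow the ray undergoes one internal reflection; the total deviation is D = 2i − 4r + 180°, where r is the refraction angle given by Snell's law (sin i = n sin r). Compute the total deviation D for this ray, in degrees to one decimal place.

138.9°

sin r = sin 53.0° / 1.334 = 0.7986/1.334 = 0.5987; r = 36.78°.
D = 2·53.0° − 4·36.78° + 180° = 106.00° − 147.10° + 180° = 138.90°.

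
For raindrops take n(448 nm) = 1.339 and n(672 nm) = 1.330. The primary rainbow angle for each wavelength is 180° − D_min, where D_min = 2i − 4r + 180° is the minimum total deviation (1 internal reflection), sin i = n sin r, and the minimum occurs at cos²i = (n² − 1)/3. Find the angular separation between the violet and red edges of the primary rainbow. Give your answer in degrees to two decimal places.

1.30°

At 448 nm (n = 1.339): cos²i = 0.26431 → i = 59.062°, r = 39.834°, D_min = 138.786°, rainbow angle = 41.214°.
At 672 nm (n = 1.330): cos²i = 0.25630 → i = 59.585°, r = 40.422°, D_min = 137.484°, rainbow angle = 42.516°.
Angular width = |41.214° − 42.516°| = 1.303°.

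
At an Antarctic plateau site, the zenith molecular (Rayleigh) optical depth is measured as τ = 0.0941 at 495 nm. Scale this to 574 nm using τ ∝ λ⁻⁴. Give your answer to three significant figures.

τ(574 nm) = τ(495 nm) × (495/574)⁴ = 0.0941 × (0.8624)⁴ = 0.0941 × 0.5531 = 0.0520.

0.0520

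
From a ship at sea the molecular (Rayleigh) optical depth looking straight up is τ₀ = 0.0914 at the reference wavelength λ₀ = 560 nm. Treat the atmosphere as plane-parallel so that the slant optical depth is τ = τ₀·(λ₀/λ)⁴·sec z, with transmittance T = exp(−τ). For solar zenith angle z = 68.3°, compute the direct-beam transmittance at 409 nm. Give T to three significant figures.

sec 68.3° = 2.7046.
τ = 0.0914 × (560/409)⁴ × 2.7046 = 0.0914 × 3.5145 × 2.7046 = 0.8688.
T = exp(−0.8688) = 0.4195.

0.419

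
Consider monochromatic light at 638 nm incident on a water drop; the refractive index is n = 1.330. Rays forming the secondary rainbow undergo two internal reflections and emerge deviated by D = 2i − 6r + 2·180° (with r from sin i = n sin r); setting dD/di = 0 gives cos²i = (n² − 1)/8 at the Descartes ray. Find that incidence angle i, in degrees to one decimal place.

cos²i = (1.330² − 1)/8 = (1.76890 − 1)/8 = 0.09611.
cos i = 0.31002, so i = 71.940°.

71.9°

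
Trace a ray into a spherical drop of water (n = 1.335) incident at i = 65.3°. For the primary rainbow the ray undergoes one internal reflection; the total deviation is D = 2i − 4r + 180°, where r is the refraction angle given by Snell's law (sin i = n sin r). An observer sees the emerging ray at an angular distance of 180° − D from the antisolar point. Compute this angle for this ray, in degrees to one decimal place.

sin r = sin 65.3° / 1.335 = 0.9085/1.335 = 0.6805; r = 42.89°.
D = 2·65.3° − 4·42.89° + 180° = 130.60° − 171.54° + 180° = 139.06°.
Angle from antisolar point = 180° − D = 40.94°.

40.9°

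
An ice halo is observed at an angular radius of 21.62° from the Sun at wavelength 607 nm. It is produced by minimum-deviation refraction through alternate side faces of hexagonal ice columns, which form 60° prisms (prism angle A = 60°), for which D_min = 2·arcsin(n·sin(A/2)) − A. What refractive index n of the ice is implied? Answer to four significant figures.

1.307

Rearranging: n = sin((D_min + A)/2) / sin(A/2).
(D_min + A)/2 = (21.62° + 60°)/2 = 40.810°.
n = sin 40.810° / sin 30° = 0.6536 / 0.5000 = 1.3071.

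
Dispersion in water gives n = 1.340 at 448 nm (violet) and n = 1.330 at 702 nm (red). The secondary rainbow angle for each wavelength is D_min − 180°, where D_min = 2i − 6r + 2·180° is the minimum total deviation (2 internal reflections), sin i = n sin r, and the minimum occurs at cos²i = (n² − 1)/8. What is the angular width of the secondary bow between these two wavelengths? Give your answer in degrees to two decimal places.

2.61°

At 448 nm (n = 1.340): cos²i = 0.09945 → i = 71.618°, r = 45.088°, D_min = 232.709°, rainbow angle = 52.709°.
At 702 nm (n = 1.330): cos²i = 0.09611 → i = 71.940°, r = 45.630°, D_min = 230.101°, rainbow angle = 50.101°.
Angular width = |52.709° − 50.101°| = 2.608°.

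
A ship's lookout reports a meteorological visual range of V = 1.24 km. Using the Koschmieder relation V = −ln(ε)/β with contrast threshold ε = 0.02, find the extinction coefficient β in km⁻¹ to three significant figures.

β = −ln(0.02) / V = 3.912 / 1.24 = 3.1549 km⁻¹.

3.15 km⁻¹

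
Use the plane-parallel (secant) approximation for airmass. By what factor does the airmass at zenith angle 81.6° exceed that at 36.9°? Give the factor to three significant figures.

5.47

X(81.6°)/X(36.9°) = sec 81.6° / sec 36.9° = cos 36.9° / cos 81.6° = 0.7997/0.1461 = 5.4742.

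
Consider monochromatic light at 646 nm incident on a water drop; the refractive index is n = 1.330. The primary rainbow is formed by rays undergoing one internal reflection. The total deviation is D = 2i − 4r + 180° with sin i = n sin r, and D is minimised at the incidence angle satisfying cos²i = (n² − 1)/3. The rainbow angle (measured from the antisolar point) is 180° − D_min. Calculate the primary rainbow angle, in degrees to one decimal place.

42.5°

cos²i = (1.76890 − 1)/3 = 0.25630; i = arccos(0.50626) = 59.585°.
sin r = sin 59.585°/1.330 = 0.64841; r = 40.422°.
D_min = 2·59.585° − 4·40.422° + 180° = 137.484°.
Rainbow angle = 180° − D_min = 42.516°.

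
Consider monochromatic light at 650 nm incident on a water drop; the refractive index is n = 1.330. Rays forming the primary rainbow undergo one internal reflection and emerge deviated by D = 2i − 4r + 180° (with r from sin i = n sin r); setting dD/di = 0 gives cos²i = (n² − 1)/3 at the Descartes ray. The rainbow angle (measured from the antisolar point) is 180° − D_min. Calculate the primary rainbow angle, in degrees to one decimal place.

cos²i = (1.76890 − 1)/3 = 0.25630; i = arccos(0.50626) = 59.585°.
sin r = sin 59.585°/1.330 = 0.64841; r = 40.422°.
D_min = 2·59.585° − 4·40.422° + 180° = 137.484°.
Rainbow angle = 180° − D_min = 42.516°.

42.5°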